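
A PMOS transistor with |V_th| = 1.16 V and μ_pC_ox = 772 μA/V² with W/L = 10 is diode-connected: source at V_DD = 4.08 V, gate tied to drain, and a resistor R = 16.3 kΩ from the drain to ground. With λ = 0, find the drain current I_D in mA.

I_D = 0.166 mA

With gate tied to drain, V_SG = V_SD ≥ V_SG − |V_th|, so the device is in saturation.
k_p = μ_pC_ox · (W/L) = 7.72 mA/V².
KCL at the drain: ½ k_p (V_SG − |V_th|)² = (V_DD − V_SG)/R.
Let x = V_SG − 1.16. Then 62.9 x² + x − 2.92 = 0, giving x = 0.208 V (positive root), so V_SG = 1.37 V.
I_D = (V_DD − V_SG)/R = (4.08 − 1.37) / 16.3 = 0.166 mA.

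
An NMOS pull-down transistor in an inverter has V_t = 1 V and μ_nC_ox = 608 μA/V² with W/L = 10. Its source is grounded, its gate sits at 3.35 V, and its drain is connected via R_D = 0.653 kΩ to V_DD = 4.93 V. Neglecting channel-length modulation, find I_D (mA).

V_GS = V_G = 3.35 V, so V_ov = 3.35 − 1 = 2.35 V.
k_n = μ_nC_ox · (W/L) = 6.08 mA/V².
Assume saturation: I_D = ½ k_n V_ov² = 0.5 × 6.08 × 2.35² = 16.8 mA, giving V_DS = V_DD − I_D R_D = 4.93 − 16.8 × 0.653 = -6.03 V.
But -6.03 V < V_ov = 2.35 V, so the device is actually in triode.
In triode I_D = k_n[V_ov V_DS − ½ V_DS²] and I_D = (V_DD − V_DS)/R_D. Equating: 1.99 V_DS² − 10.33 V_DS + 4.93 = 0, giving V_DS = 0.532 V (the root below V_ov).
I_D = (4.93 − 0.532) / 0.653 = 6.74 mA.

I_D = 6.74 mA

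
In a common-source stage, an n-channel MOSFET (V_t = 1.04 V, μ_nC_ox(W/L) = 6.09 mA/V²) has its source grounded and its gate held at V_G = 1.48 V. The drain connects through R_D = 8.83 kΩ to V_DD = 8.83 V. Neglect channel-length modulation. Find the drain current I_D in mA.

I_D = 0.590 mA

V_GS = V_G = 1.48 V, so V_ov = 1.48 − 1.04 = 0.44 V.
Assume saturation: I_D = ½ k_n V_ov² = 0.5 × 6.09 × 0.44² = 0.59 mA, giving V_DS = V_DD − I_D R_D = 8.83 − 0.59 × 8.83 = 3.62 V.
V_DS = 3.62 V ≥ V_ov = 0.44 V, confirming saturation.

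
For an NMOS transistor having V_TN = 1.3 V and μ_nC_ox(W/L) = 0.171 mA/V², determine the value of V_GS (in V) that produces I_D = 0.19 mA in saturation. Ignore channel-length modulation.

V_GS = 2.79 V

In saturation I_D = ½ k_n (V_GS − V_TN)², so V_GS − V_TN = √(2 I_D / k_n) = √(2 × 0.19 / 0.171) = 1.49 V.
V_GS = 1.3 + 1.49 = 2.79 V.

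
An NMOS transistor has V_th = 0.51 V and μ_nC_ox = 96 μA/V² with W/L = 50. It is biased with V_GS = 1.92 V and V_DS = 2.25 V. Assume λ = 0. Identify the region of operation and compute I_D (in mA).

Saturation; I_D = 4.77 mA

k_n = μ_nC_ox · (W/L) = 4.8 mA/V².
V_ov = V_GS − V_th = 1.92 − 0.51 = 1.41 V.
Since V_DS = 2.25 V ≥ V_ov = 1.41 V, the device is in saturation.
I_D = ½ k_n V_ov² = 0.5 × 4.8 × 1.41² = 4.77 mA.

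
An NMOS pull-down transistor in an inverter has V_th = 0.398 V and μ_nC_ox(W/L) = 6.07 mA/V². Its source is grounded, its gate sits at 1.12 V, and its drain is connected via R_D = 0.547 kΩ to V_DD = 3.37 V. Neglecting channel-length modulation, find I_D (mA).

V_GS = V_G = 1.12 V, so V_ov = 1.12 − 0.398 = 0.722 V.
Assume saturation: I_D = ½ k_n V_ov² = 0.5 × 6.07 × 0.722² = 1.58 mA, giving V_DS = V_DD − I_D R_D = 3.37 − 1.58 × 0.547 = 2.5 V.
V_DS = 2.5 V ≥ V_ov = 0.722 V, confirming saturation.

I_D = 1.58 mA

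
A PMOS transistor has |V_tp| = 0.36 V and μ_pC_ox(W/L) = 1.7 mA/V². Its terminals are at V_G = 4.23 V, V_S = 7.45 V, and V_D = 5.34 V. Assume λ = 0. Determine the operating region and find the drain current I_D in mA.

Triode; I_D = 6.47 mA

V_SG = V_S − V_G = 7.45 − 4.23 = 3.22 V; V_SD = V_S − V_D = 7.45 − 5.34 = 2.11 V.
V_ov = V_SG − |V_tp| = 3.22 − 0.36 = 2.86 V.
Since V_SD = 2.11 V < V_ov = 2.86 V, the device is in the triode region.
I_D = k_p [V_ov · V_SD − ½ V_SD²] = 1.7 × [2.86 × 2.11 − 0.5 × 2.11²] = 6.47 mA.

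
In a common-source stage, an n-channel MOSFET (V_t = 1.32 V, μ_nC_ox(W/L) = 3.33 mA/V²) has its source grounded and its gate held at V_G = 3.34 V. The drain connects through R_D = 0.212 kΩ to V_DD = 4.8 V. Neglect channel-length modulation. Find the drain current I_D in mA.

I_D = 6.79 mA

V_GS = V_G = 3.34 V, so V_ov = 3.34 − 1.32 = 2.02 V.
Assume saturation: I_D = ½ k_n V_ov² = 0.5 × 3.33 × 2.02² = 6.79 mA, giving V_DS = V_DD − I_D R_D = 4.8 − 6.79 × 0.212 = 3.36 V.
V_DS = 3.36 V ≥ V_ov = 2.02 V, confirming saturation.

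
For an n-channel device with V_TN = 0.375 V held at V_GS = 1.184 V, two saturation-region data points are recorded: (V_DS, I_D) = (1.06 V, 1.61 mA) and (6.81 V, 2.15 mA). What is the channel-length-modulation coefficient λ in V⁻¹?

With V_GS fixed, I_D ∝ (1 + λ V_DS) in saturation, so I_D2/I_D1 = (1 + λ V_DS2)/(1 + λ V_DS1).
2.15/1.61 = 1.335 = (1 + 6.81 λ)/(1 + 1.06 λ).
Solving: λ (I_D1 V_DS2 − I_D2 V_DS1) = I_D2 − I_D1, so λ = (2.15 − 1.61) / (1.61 × 6.81 − 2.15 × 1.06) = 0.54 / 8.69 = 0.0622 V⁻¹.

λ = 0.0622 V⁻¹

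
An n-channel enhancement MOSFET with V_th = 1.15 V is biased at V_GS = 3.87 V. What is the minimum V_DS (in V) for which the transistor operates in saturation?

V_DS,sat = 2.72 V

The boundary between triode and saturation is V_DS = V_GS − V_th = V_ov.
V_ov = 3.87 − 1.15 = 2.72 V.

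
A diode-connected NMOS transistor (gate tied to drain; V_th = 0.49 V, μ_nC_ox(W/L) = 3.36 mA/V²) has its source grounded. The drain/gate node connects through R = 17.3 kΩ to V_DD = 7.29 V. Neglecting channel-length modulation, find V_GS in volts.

V_GS = 0.957 V

With gate tied to drain, V_GS = V_DS ≥ V_GS − V_th, so the device is in saturation.
KCL at the drain: ½ k_n (V_GS − V_th)² = (V_DD − V_GS)/R.
Let x = V_GS − 0.49. Then 29.1 x² + x − 6.8 = 0, giving x = 0.467 V (positive root), so V_GS = 0.957 V.
I_D = (V_DD − V_GS)/R = (7.29 − 0.957) / 17.3 = 0.366 mA.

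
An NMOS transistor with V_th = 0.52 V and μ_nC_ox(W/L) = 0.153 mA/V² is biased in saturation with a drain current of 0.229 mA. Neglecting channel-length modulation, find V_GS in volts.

V_GS = 2.25 V

In saturation I_D = ½ k_n (V_GS − V_th)², so V_GS − V_th = √(2 I_D / k_n) = √(2 × 0.229 / 0.153) = 1.73 V.
V_GS = 0.52 + 1.73 = 2.25 V.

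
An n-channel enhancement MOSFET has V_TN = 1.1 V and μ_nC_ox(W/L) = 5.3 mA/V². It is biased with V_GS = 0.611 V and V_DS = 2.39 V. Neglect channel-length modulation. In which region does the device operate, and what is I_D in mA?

Cutoff; I_D = 0 mA

V_GS = 0.611 V < V_TN = 1.1 V, so the transistor is in cutoff.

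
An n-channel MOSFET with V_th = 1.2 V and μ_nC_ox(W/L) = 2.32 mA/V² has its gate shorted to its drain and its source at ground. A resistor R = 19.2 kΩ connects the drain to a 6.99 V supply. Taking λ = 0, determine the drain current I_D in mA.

With gate tied to drain, V_GS = V_DS ≥ V_GS − V_th, so the device is in saturation.
KCL at the drain: ½ k_n (V_GS − V_th)² = (V_DD − V_GS)/R.
Let x = V_GS − 1.2. Then 22.3 x² + x − 5.79 = 0, giving x = 0.488 V (positive root), so V_GS = 1.69 V.
I_D = (V_DD − V_GS)/R = (6.99 − 1.69) / 19.2 = 0.276 mA.

I_D = 0.276 mA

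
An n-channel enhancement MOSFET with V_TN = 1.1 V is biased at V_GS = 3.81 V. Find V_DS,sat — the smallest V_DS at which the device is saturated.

The boundary between triode and saturation is V_DS = V_GS − V_TN = V_ov.
V_ov = 3.81 − 1.1 = 2.71 V.

V_DS,sat = 2.71 V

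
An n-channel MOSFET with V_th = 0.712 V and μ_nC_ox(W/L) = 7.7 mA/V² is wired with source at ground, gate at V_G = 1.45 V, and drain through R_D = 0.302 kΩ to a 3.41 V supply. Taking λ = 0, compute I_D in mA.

I_D = 2.10 mA

V_GS = V_G = 1.45 V, so V_ov = 1.45 − 0.712 = 0.738 V.
Assume saturation: I_D = ½ k_n V_ov² = 0.5 × 7.7 × 0.738² = 2.1 mA, giving V_DS = V_DD − I_D R_D = 3.41 − 2.1 × 0.302 = 2.78 V.
V_DS = 2.78 V ≥ V_ov = 0.738 V, confirming saturation.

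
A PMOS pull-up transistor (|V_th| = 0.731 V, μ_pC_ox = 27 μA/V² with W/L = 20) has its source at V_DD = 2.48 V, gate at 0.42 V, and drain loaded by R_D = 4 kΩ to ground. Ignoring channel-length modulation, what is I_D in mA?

I_D = 0.411 mA

V_SG = V_DD − V_G = 2.48 − 0.42 = 2.06 V, so V_ov = 2.06 − 0.731 = 1.33 V.
k_p = μ_pC_ox · (W/L) = 0.54 mA/V².
Assume saturation: I_D = ½ k_p V_ov² = 0.5 × 0.54 × 1.33² = 0.477 mA, giving V_SD = V_DD − I_D R_D = 2.48 − 0.477 × 4 = 0.572 V.
But 0.572 V < V_ov = 1.33 V, so the device is actually in triode.
In triode I_D = k_p[V_ov V_SD − ½ V_SD²] and I_D = (V_DD − V_SD)/R_D. Equating: 1.08 V_SD² − 3.871 V_SD + 2.48 = 0, giving V_SD = 0.835 V (the root below V_ov).
I_D = (2.48 − 0.835) / 4 = 0.411 mA.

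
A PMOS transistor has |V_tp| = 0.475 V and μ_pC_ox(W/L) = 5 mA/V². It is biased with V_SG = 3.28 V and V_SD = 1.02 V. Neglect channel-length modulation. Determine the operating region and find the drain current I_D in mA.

V_ov = V_SG − |V_tp| = 3.28 − 0.475 = 2.8 V.
Since V_SD = 1.02 V < V_ov = 2.8 V, the device is in the triode region.
I_D = k_p [V_ov · V_SD − ½ V_SD²] = 5 × [2.8 × 1.02 − 0.5 × 1.02²] = 11.7 mA.

Triode; I_D = 11.7 mA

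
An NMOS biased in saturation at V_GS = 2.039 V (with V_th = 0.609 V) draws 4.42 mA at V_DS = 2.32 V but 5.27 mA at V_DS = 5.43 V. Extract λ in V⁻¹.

λ = 0.0722 V⁻¹

With V_GS fixed, I_D ∝ (1 + λ V_DS) in saturation, so I_D2/I_D1 = (1 + λ V_DS2)/(1 + λ V_DS1).
5.27/4.42 = 1.192 = (1 + 5.43 λ)/(1 + 2.32 λ).
Solving: λ (I_D1 V_DS2 − I_D2 V_DS1) = I_D2 − I_D1, so λ = (5.27 − 4.42) / (4.42 × 5.43 − 5.27 × 2.32) = 0.85 / 11.8 = 0.0722 V⁻¹.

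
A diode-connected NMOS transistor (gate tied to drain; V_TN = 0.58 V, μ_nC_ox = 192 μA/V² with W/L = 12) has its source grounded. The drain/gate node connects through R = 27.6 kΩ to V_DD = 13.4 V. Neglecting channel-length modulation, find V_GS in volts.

V_GS = 1.20 V

With gate tied to drain, V_GS = V_DS ≥ V_GS − V_TN, so the device is in saturation.
k_n = μ_nC_ox · (W/L) = 2.304 mA/V².
KCL at the drain: ½ k_n (V_GS − V_TN)² = (V_DD − V_GS)/R.
Let x = V_GS − 0.58. Then 31.8 x² + x − 12.82 = 0, giving x = 0.619 V (positive root), so V_GS = 1.2 V.
I_D = (V_DD − V_GS)/R = (13.4 − 1.2) / 27.6 = 0.442 mA.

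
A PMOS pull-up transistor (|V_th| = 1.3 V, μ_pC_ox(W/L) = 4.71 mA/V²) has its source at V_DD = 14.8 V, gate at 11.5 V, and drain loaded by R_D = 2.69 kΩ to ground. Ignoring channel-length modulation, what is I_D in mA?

V_SG = V_DD − V_G = 14.8 − 11.5 = 3.3 V, so V_ov = 3.3 − 1.3 = 2 V.
Assume saturation: I_D = ½ k_p V_ov² = 0.5 × 4.71 × 2² = 9.42 mA, giving V_SD = V_DD − I_D R_D = 14.8 − 9.42 × 2.69 = -10.5 V.
But -10.5 V < V_ov = 2 V, so the device is actually in triode.
In triode I_D = k_p[V_ov V_SD − ½ V_SD²] and I_D = (V_DD − V_SD)/R_D. Equating: 6.33 V_SD² − 26.34 V_SD + 14.8 = 0, giving V_SD = 0.67 V (the root below V_ov).
I_D = (14.8 − 0.67) / 2.69 = 5.25 mA.

I_D = 5.25 mA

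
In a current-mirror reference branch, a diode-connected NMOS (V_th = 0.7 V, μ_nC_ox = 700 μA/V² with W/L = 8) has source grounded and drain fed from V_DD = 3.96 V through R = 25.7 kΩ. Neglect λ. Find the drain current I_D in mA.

With gate tied to drain, V_GS = V_DS ≥ V_GS − V_th, so the device is in saturation.
k_n = μ_nC_ox · (W/L) = 5.6 mA/V².
KCL at the drain: ½ k_n (V_GS − V_th)² = (V_DD − V_GS)/R.
Let x = V_GS − 0.7. Then 72 x² + x − 3.26 = 0, giving x = 0.206 V (positive root), so V_GS = 0.906 V.
I_D = (V_DD − V_GS)/R = (3.96 − 0.906) / 25.7 = 0.119 mA.

I_D = 0.119 mA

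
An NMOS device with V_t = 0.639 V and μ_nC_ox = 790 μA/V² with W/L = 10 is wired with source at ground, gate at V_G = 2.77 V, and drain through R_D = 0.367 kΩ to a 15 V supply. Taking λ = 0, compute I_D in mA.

V_GS = V_G = 2.77 V, so V_ov = 2.77 − 0.639 = 2.13 V.
k_n = μ_nC_ox · (W/L) = 7.9 mA/V².
Assume saturation: I_D = ½ k_n V_ov² = 0.5 × 7.9 × 2.13² = 17.9 mA, giving V_DS = V_DD − I_D R_D = 15 − 17.9 × 0.367 = 8.42 V.
V_DS = 8.42 V ≥ V_ov = 2.13 V, confirming saturation.

I_D = 17.9 mA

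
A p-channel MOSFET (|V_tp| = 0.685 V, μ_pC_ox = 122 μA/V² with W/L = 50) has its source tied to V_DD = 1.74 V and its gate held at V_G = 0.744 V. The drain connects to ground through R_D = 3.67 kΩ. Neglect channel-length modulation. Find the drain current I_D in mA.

V_SG = V_DD − V_G = 1.74 − 0.744 = 0.996 V, so V_ov = 0.996 − 0.685 = 0.311 V.
k_p = μ_pC_ox · (W/L) = 6.1 mA/V².
Assume saturation: I_D = ½ k_p V_ov² = 0.5 × 6.1 × 0.311² = 0.295 mA, giving V_SD = V_DD − I_D R_D = 1.74 − 0.295 × 3.67 = 0.657 V.
V_SD = 0.657 V ≥ V_ov = 0.311 V, confirming saturation.

I_D = 0.295 mA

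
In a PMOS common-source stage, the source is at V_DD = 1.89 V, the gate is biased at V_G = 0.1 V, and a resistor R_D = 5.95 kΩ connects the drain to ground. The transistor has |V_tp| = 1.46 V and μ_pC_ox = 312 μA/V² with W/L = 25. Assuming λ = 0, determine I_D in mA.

V_SG = V_DD − V_G = 1.89 − 0.1 = 1.79 V, so V_ov = 1.79 − 1.46 = 0.33 V.
k_p = μ_pC_ox · (W/L) = 7.8 mA/V².
Assume saturation: I_D = ½ k_p V_ov² = 0.5 × 7.8 × 0.33² = 0.425 mA, giving V_SD = V_DD − I_D R_D = 1.89 − 0.425 × 5.95 = -0.637 V.
But -0.637 V < V_ov = 0.33 V, so the device is actually in triode.
In triode I_D = k_p[V_ov V_SD − ½ V_SD²] and I_D = (V_DD − V_SD)/R_D. Equating: 23.2 V_SD² − 16.32 V_SD + 1.89 = 0, giving V_SD = 0.146 V (the root below V_ov).
I_D = (1.89 − 0.146) / 5.95 = 0.293 mA.

I_D = 0.293 mA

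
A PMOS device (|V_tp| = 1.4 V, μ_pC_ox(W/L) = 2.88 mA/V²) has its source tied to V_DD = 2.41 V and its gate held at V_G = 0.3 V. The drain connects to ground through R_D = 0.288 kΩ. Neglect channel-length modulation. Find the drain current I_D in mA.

I_D = 0.726 mA

V_SG = V_DD − V_G = 2.41 − 0.3 = 2.11 V, so V_ov = 2.11 − 1.4 = 0.71 V.
Assume saturation: I_D = ½ k_p V_ov² = 0.5 × 2.88 × 0.71² = 0.726 mA, giving V_SD = V_DD − I_D R_D = 2.41 − 0.726 × 0.288 = 2.2 V.
V_SD = 2.2 V ≥ V_ov = 0.71 V, confirming saturation.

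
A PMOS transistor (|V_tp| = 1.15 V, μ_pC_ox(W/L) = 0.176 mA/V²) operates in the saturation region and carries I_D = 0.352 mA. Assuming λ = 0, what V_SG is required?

V_SG = 3.15 V

In saturation I_D = ½ k_p (V_SG − |V_tp|)², so V_SG − |V_tp| = √(2 I_D / k_p) = √(2 × 0.352 / 0.176) = 2 V.
V_SG = 1.15 + 2 = 3.15 V.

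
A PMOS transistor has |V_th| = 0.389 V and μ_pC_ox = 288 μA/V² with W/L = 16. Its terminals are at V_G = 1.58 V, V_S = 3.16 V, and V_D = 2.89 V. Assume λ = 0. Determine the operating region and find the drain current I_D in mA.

Triode; I_D = 1.31 mA

V_SG = V_S − V_G = 3.16 − 1.58 = 1.58 V; V_SD = V_S − V_D = 3.16 − 2.89 = 0.27 V.
k_p = μ_pC_ox · (W/L) = 4.608 mA/V².
V_ov = V_SG − |V_th| = 1.58 − 0.389 = 1.19 V.
Since V_SD = 0.27 V < V_ov = 1.19 V, the device is in the triode region.
I_D = k_p [V_ov · V_SD − ½ V_SD²] = 4.608 × [1.19 × 0.27 − 0.5 × 0.27²] = 1.31 mA.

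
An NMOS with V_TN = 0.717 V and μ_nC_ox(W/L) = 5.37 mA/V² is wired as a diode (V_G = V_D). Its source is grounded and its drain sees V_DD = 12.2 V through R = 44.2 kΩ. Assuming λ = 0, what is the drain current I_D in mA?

I_D = 0.253 mA

With gate tied to drain, V_GS = V_DS ≥ V_GS − V_TN, so the device is in saturation.
KCL at the drain: ½ k_n (V_GS − V_TN)² = (V_DD − V_GS)/R.
Let x = V_GS − 0.717. Then 119 x² + x − 11.48 = 0, giving x = 0.307 V (positive root), so V_GS = 1.02 V.
I_D = (V_DD − V_GS)/R = (12.2 − 1.02) / 44.2 = 0.253 mA.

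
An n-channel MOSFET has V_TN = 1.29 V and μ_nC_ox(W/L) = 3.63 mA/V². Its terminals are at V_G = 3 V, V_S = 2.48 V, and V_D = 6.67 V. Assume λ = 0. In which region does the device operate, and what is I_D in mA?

Cutoff; I_D = 0 mA

V_GS = V_G − V_S = 3 − 2.48 = 0.52 V; V_DS = V_D − V_S = 6.67 − 2.48 = 4.19 V.
V_GS = 0.52 V < V_TN = 1.29 V, so the transistor is in cutoff.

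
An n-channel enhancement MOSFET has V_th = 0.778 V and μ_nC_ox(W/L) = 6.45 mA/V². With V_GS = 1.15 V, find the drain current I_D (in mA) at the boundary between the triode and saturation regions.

At the boundary V_DS = V_ov = V_GS − V_th = 1.15 − 0.778 = 0.372 V.
I_D = ½ k_n V_ov² = 0.5 × 6.45 × 0.372² = 0.446 mA.

I_D = 0.446 mA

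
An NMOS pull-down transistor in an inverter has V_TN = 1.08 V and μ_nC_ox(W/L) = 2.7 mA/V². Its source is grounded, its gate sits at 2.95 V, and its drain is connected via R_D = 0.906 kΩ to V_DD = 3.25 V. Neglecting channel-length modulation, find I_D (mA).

V_GS = V_G = 2.95 V, so V_ov = 2.95 − 1.08 = 1.87 V.
Assume saturation: I_D = ½ k_n V_ov² = 0.5 × 2.7 × 1.87² = 4.72 mA, giving V_DS = V_DD − I_D R_D = 3.25 − 4.72 × 0.906 = -1.03 V.
But -1.03 V < V_ov = 1.87 V, so the device is actually in triode.
In triode I_D = k_n[V_ov V_DS − ½ V_DS²] and I_D = (V_DD − V_DS)/R_D. Equating: 1.22 V_DS² − 5.574 V_DS + 3.25 = 0, giving V_DS = 0.686 V (the root below V_ov).
I_D = (3.25 − 0.686) / 0.906 = 2.83 mA.

I_D = 2.83 mA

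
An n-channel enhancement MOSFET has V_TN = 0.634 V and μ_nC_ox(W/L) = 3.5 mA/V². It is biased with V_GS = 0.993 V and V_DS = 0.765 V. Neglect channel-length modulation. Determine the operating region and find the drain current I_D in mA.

V_ov = V_GS − V_TN = 0.993 − 0.634 = 0.359 V.
Since V_DS = 0.765 V ≥ V_ov = 0.359 V, the device is in saturation.
I_D = ½ k_n V_ov² = 0.5 × 3.5 × 0.359² = 0.226 mA.

Saturation; I_D = 0.226 mA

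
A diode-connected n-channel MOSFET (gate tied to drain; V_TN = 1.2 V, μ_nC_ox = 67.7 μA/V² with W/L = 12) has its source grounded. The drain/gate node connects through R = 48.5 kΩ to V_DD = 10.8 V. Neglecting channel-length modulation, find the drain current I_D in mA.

With gate tied to drain, V_GS = V_DS ≥ V_GS − V_TN, so the device is in saturation.
k_n = μ_nC_ox · (W/L) = 0.8124 mA/V².
KCL at the drain: ½ k_n (V_GS − V_TN)² = (V_DD − V_GS)/R.
Let x = V_GS − 1.2. Then 19.7 x² + x − 9.6 = 0, giving x = 0.673 V (positive root), so V_GS = 1.87 V.
I_D = (V_DD − V_GS)/R = (10.8 − 1.87) / 48.5 = 0.184 mA.

I_D = 0.184 mA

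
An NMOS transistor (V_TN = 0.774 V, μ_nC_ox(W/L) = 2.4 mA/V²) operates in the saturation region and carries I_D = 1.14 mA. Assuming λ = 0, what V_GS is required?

V_GS = 1.75 V

In saturation I_D = ½ k_n (V_GS − V_TN)², so V_GS − V_TN = √(2 I_D / k_n) = √(2 × 1.14 / 2.4) = 0.975 V.
V_GS = 0.774 + 0.975 = 1.75 V.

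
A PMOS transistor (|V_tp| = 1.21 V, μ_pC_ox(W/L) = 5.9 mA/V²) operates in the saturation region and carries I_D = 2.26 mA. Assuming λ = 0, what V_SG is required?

In saturation I_D = ½ k_p (V_SG − |V_tp|)², so V_SG − |V_tp| = √(2 I_D / k_p) = √(2 × 2.26 / 5.9) = 0.875 V.
V_SG = 1.21 + 0.875 = 2.09 V.

V_SG = 2.09 V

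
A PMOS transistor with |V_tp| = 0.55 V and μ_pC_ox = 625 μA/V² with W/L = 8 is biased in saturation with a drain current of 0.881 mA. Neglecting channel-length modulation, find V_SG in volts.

k_p = μ_pC_ox · (W/L) = 5 mA/V².
In saturation I_D = ½ k_p (V_SG − |V_tp|)², so V_SG − |V_tp| = √(2 I_D / k_p) = √(2 × 0.881 / 5) = 0.594 V.
V_SG = 0.55 + 0.594 = 1.14 V.

V_SG = 1.14 V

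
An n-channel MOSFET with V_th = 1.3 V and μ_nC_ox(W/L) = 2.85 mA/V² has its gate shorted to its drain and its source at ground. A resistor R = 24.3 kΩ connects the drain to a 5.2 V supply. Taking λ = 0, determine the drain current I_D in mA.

I_D = 0.147 mA

With gate tied to drain, V_GS = V_DS ≥ V_GS − V_th, so the device is in saturation.
KCL at the drain: ½ k_n (V_GS − V_th)² = (V_DD − V_GS)/R.
Let x = V_GS − 1.3. Then 34.6 x² + x − 3.9 = 0, giving x = 0.321 V (positive root), so V_GS = 1.62 V.
I_D = (V_DD − V_GS)/R = (5.2 − 1.62) / 24.3 = 0.147 mA.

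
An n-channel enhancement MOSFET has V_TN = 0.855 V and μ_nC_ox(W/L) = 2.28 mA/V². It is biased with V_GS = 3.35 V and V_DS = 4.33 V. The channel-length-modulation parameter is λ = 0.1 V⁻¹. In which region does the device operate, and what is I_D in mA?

V_ov = V_GS − V_TN = 3.35 − 0.855 = 2.5 V.
Since V_DS = 4.33 V ≥ V_ov = 2.5 V, the device is in saturation.
I_D = ½ k_n V_ov² (1 + λ V_DS) = 0.5 × 2.28 × 2.5² × (1 + 0.1 × 4.33) = 10.2 mA.

Saturation; I_D = 10.2 mA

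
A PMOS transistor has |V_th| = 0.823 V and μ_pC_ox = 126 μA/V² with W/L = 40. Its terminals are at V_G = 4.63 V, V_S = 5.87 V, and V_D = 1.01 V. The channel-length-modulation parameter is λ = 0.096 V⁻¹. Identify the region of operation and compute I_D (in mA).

V_SG = V_S − V_G = 5.87 − 4.63 = 1.24 V; V_SD = V_S − V_D = 5.87 − 1.01 = 4.86 V.
k_p = μ_pC_ox · (W/L) = 5.04 mA/V².
V_ov = V_SG − |V_th| = 1.24 − 0.823 = 0.417 V.
Since V_SD = 4.86 V ≥ V_ov = 0.417 V, the device is in saturation.
I_D = ½ k_p V_ov² (1 + λ V_SD) = 0.5 × 5.04 × 0.417² × (1 + 0.096 × 4.86) = 0.643 mA.

Saturation; I_D = 0.643 mA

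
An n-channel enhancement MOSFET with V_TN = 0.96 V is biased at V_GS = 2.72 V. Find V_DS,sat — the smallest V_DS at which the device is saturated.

The boundary between triode and saturation is V_DS = V_GS − V_TN = V_ov.
V_ov = 2.72 − 0.96 = 1.76 V.

V_DS,sat = 1.76 V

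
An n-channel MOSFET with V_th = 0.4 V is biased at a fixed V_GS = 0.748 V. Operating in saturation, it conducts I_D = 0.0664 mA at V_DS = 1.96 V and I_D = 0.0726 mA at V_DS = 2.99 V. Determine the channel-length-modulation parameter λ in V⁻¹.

With V_GS fixed, I_D ∝ (1 + λ V_DS) in saturation, so I_D2/I_D1 = (1 + λ V_DS2)/(1 + λ V_DS1).
0.0726/0.0664 = 1.093 = (1 + 2.99 λ)/(1 + 1.96 λ).
Solving: λ (I_D1 V_DS2 − I_D2 V_DS1) = I_D2 − I_D1, so λ = (0.0726 − 0.0664) / (0.0664 × 2.99 − 0.0726 × 1.96) = 0.0062 / 0.0562 = 0.11 V⁻¹.

λ = 0.110 V⁻¹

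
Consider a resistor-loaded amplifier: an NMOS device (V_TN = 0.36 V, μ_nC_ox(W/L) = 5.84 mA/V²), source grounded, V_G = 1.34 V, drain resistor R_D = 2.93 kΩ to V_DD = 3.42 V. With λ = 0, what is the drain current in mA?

V_GS = V_G = 1.34 V, so V_ov = 1.34 − 0.36 = 0.98 V.
Assume saturation: I_D = ½ k_n V_ov² = 0.5 × 5.84 × 0.98² = 2.8 mA, giving V_DS = V_DD − I_D R_D = 3.42 − 2.8 × 2.93 = -4.8 V.
But -4.8 V < V_ov = 0.98 V, so the device is actually in triode.
In triode I_D = k_n[V_ov V_DS − ½ V_DS²] and I_D = (V_DD − V_DS)/R_D. Equating: 8.56 V_DS² − 17.77 V_DS + 3.42 = 0, giving V_DS = 0.215 V (the root below V_ov).
I_D = (3.42 − 0.215) / 2.93 = 1.09 mA.

I_D = 1.09 mA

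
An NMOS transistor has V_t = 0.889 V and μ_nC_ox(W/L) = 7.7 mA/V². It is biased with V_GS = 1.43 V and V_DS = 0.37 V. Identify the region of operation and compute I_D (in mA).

V_ov = V_GS − V_t = 1.43 − 0.889 = 0.541 V.
Since V_DS = 0.37 V < V_ov = 0.541 V, the device is in the triode region.
I_D = k_n [V_ov · V_DS − ½ V_DS²] = 7.7 × [0.541 × 0.37 − 0.5 × 0.37²] = 1.01 mA.

Triode; I_D = 1.01 mA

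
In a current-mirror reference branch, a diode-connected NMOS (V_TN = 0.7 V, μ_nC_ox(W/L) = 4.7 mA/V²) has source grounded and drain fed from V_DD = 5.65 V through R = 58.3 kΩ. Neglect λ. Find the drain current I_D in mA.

With gate tied to drain, V_GS = V_DS ≥ V_GS − V_TN, so the device is in saturation.
KCL at the drain: ½ k_n (V_GS − V_TN)² = (V_DD − V_GS)/R.
Let x = V_GS − 0.7. Then 137 x² + x − 4.95 = 0, giving x = 0.186 V (positive root), so V_GS = 0.886 V.
I_D = (V_DD − V_GS)/R = (5.65 − 0.886) / 58.3 = 0.0817 mA.

I_D = 0.0817 mA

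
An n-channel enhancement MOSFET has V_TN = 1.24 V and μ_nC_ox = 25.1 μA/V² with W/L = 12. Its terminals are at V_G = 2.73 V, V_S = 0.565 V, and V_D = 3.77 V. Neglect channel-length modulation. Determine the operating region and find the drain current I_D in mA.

V_GS = V_G − V_S = 2.73 − 0.565 = 2.17 V; V_DS = V_D − V_S = 3.77 − 0.565 = 3.21 V.
k_n = μ_nC_ox · (W/L) = 0.3012 mA/V².
V_ov = V_GS − V_TN = 2.17 − 1.24 = 0.925 V.
Since V_DS = 3.21 V ≥ V_ov = 0.925 V, the device is in saturation.
I_D = ½ k_n V_ov² = 0.5 × 0.3012 × 0.925² = 0.129 mA.

Saturation; I_D = 0.129 mA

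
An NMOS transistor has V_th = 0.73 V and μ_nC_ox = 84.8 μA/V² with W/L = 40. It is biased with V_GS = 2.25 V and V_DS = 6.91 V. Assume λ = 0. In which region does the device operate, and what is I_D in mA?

Saturation; I_D = 3.92 mA

k_n = μ_nC_ox · (W/L) = 3.392 mA/V².
V_ov = V_GS − V_th = 2.25 − 0.73 = 1.52 V.
Since V_DS = 6.91 V ≥ V_ov = 1.52 V, the device is in saturation.
I_D = ½ k_n V_ov² = 0.5 × 3.392 × 1.52² = 3.92 mA.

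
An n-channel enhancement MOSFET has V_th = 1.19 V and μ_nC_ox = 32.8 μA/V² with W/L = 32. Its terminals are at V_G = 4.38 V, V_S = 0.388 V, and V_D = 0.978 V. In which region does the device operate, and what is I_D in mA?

V_GS = V_G − V_S = 4.38 − 0.388 = 3.99 V; V_DS = V_D − V_S = 0.978 − 0.388 = 0.59 V.
k_n = μ_nC_ox · (W/L) = 1.05 mA/V².
V_ov = V_GS − V_th = 3.99 − 1.19 = 2.8 V.
Since V_DS = 0.59 V < V_ov = 2.8 V, the device is in the triode region.
I_D = k_n [V_ov · V_DS − ½ V_DS²] = 1.05 × [2.8 × 0.59 − 0.5 × 0.59²] = 1.55 mA.

Triode; I_D = 1.55 mA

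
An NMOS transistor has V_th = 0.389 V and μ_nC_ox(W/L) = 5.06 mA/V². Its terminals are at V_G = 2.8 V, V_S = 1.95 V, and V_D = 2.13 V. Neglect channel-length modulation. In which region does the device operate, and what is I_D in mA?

Triode; I_D = 0.338 mA

V_GS = V_G − V_S = 2.8 − 1.95 = 0.85 V; V_DS = V_D − V_S = 2.13 − 1.95 = 0.18 V.
V_ov = V_GS − V_th = 0.85 − 0.389 = 0.461 V.
Since V_DS = 0.18 V < V_ov = 0.461 V, the device is in the triode region.
I_D = k_n [V_ov · V_DS − ½ V_DS²] = 5.06 × [0.461 × 0.18 − 0.5 × 0.18²] = 0.338 mA.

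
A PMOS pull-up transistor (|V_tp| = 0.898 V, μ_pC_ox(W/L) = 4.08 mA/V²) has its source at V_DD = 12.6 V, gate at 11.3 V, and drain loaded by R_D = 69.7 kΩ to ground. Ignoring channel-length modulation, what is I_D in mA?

I_D = 0.179 mA

V_SG = V_DD − V_G = 12.6 − 11.3 = 1.3 V, so V_ov = 1.3 − 0.898 = 0.402 V.
Assume saturation: I_D = ½ k_p V_ov² = 0.5 × 4.08 × 0.402² = 0.33 mA, giving V_SD = V_DD − I_D R_D = 12.6 − 0.33 × 69.7 = -10.4 V.
But -10.4 V < V_ov = 0.402 V, so the device is actually in triode.
In triode I_D = k_p[V_ov V_SD − ½ V_SD²] and I_D = (V_DD − V_SD)/R_D. Equating: 142 V_SD² − 115.3 V_SD + 12.6 = 0, giving V_SD = 0.13 V (the root below V_ov).
I_D = (12.6 − 0.13) / 69.7 = 0.179 mA.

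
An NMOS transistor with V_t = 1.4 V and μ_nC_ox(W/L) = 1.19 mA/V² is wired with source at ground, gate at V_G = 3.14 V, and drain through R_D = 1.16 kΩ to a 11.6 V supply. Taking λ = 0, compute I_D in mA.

V_GS = V_G = 3.14 V, so V_ov = 3.14 − 1.4 = 1.74 V.
Assume saturation: I_D = ½ k_n V_ov² = 0.5 × 1.19 × 1.74² = 1.8 mA, giving V_DS = V_DD − I_D R_D = 11.6 − 1.8 × 1.16 = 9.51 V.
V_DS = 9.51 V ≥ V_ov = 1.74 V, confirming saturation.

I_D = 1.80 mA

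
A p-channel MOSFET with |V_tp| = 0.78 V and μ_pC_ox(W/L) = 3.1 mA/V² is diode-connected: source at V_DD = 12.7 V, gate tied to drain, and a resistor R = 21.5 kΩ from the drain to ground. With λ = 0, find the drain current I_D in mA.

With gate tied to drain, V_SG = V_SD ≥ V_SG − |V_tp|, so the device is in saturation.
KCL at the drain: ½ k_p (V_SG − |V_tp|)² = (V_DD − V_SG)/R.
Let x = V_SG − 0.78. Then 33.3 x² + x − 11.92 = 0, giving x = 0.583 V (positive root), so V_SG = 1.36 V.
I_D = (V_DD − V_SG)/R = (12.7 − 1.36) / 21.5 = 0.527 mA.

I_D = 0.527 mA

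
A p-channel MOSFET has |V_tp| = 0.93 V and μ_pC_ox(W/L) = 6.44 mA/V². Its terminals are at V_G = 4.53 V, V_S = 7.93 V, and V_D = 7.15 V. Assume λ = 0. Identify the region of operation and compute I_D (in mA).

V_SG = V_S − V_G = 7.93 − 4.53 = 3.4 V; V_SD = V_S − V_D = 7.93 − 7.15 = 0.78 V.
V_ov = V_SG − |V_tp| = 3.4 − 0.93 = 2.47 V.
Since V_SD = 0.78 V < V_ov = 2.47 V, the device is in the triode region.
I_D = k_p [V_ov · V_SD − ½ V_SD²] = 6.44 × [2.47 × 0.78 − 0.5 × 0.78²] = 10.4 mA.

Triode; I_D = 10.4 mA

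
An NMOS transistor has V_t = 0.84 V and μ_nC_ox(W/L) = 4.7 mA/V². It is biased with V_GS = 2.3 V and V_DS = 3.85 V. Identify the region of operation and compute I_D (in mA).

V_ov = V_GS − V_t = 2.3 − 0.84 = 1.46 V.
Since V_DS = 3.85 V ≥ V_ov = 1.46 V, the device is in saturation.
I_D = ½ k_n V_ov² = 0.5 × 4.7 × 1.46² = 5.01 mA.

Saturation; I_D = 5.01 mA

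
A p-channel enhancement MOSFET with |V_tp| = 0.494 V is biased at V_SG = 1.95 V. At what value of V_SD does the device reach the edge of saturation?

V_SD,sat = 1.46 V

The boundary between triode and saturation is V_SD = V_SG − |V_tp| = V_ov.
V_ov = 1.95 − 0.494 = 1.46 V.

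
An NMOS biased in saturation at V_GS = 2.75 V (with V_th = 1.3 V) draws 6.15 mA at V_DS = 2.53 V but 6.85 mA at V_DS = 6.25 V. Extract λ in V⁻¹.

With V_GS fixed, I_D ∝ (1 + λ V_DS) in saturation, so I_D2/I_D1 = (1 + λ V_DS2)/(1 + λ V_DS1).
6.85/6.15 = 1.114 = (1 + 6.25 λ)/(1 + 2.53 λ).
Solving: λ (I_D1 V_DS2 − I_D2 V_DS1) = I_D2 − I_D1, so λ = (6.85 − 6.15) / (6.15 × 6.25 − 6.85 × 2.53) = 0.7 / 21.1 = 0.0332 V⁻¹.

λ = 0.0332 V⁻¹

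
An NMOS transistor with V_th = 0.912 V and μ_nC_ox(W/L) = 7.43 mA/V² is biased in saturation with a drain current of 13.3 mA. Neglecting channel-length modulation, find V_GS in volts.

V_GS = 2.80 V

In saturation I_D = ½ k_n (V_GS − V_th)², so V_GS − V_th = √(2 I_D / k_n) = √(2 × 13.3 / 7.43) = 1.89 V.
V_GS = 0.912 + 1.89 = 2.8 V.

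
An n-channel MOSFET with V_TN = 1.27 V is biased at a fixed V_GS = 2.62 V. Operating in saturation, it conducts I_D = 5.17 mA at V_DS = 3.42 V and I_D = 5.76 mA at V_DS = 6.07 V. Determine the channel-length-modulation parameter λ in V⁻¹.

λ = 0.0505 V⁻¹

With V_GS fixed, I_D ∝ (1 + λ V_DS) in saturation, so I_D2/I_D1 = (1 + λ V_DS2)/(1 + λ V_DS1).
5.76/5.17 = 1.114 = (1 + 6.07 λ)/(1 + 3.42 λ).
Solving: λ (I_D1 V_DS2 − I_D2 V_DS1) = I_D2 − I_D1, so λ = (5.76 − 5.17) / (5.17 × 6.07 − 5.76 × 3.42) = 0.59 / 11.7 = 0.0505 V⁻¹.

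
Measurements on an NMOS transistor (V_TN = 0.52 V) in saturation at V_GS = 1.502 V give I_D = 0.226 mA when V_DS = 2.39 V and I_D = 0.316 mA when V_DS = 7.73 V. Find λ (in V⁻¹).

λ = 0.0907 V⁻¹

With V_GS fixed, I_D ∝ (1 + λ V_DS) in saturation, so I_D2/I_D1 = (1 + λ V_DS2)/(1 + λ V_DS1).
0.316/0.226 = 1.398 = (1 + 7.73 λ)/(1 + 2.39 λ).
Solving: λ (I_D1 V_DS2 − I_D2 V_DS1) = I_D2 − I_D1, so λ = (0.316 − 0.226) / (0.226 × 7.73 − 0.316 × 2.39) = 0.09 / 0.992 = 0.0907 V⁻¹.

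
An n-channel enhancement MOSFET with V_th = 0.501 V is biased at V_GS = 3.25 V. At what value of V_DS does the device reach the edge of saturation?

V_DS,sat = 2.75 V

The boundary between triode and saturation is V_DS = V_GS − V_th = V_ov.
V_ov = 3.25 − 0.501 = 2.75 V.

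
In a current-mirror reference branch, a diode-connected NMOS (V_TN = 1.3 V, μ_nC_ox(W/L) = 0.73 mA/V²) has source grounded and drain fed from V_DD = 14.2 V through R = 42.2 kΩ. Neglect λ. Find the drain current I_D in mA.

I_D = 0.285 mA

With gate tied to drain, V_GS = V_DS ≥ V_GS − V_TN, so the device is in saturation.
KCL at the drain: ½ k_n (V_GS − V_TN)² = (V_DD − V_GS)/R.
Let x = V_GS − 1.3. Then 15.4 x² + x − 12.9 = 0, giving x = 0.883 V (positive root), so V_GS = 2.18 V.
I_D = (V_DD − V_GS)/R = (14.2 − 2.18) / 42.2 = 0.285 mA.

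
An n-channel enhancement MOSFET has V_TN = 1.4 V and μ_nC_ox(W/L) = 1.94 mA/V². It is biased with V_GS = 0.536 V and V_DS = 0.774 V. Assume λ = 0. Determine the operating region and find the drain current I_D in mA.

V_GS = 0.536 V < V_TN = 1.4 V, so the transistor is in cutoff.

Cutoff; I_D = 0 mA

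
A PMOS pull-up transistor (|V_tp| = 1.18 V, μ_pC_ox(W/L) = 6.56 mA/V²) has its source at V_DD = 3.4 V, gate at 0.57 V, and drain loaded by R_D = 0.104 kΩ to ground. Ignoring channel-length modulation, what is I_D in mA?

I_D = 8.93 mA

V_SG = V_DD − V_G = 3.4 − 0.57 = 2.83 V, so V_ov = 2.83 − 1.18 = 1.65 V.
Assume saturation: I_D = ½ k_p V_ov² = 0.5 × 6.56 × 1.65² = 8.93 mA, giving V_SD = V_DD − I_D R_D = 3.4 − 8.93 × 0.104 = 2.47 V.
V_SD = 2.47 V ≥ V_ov = 1.65 V, confirming saturation.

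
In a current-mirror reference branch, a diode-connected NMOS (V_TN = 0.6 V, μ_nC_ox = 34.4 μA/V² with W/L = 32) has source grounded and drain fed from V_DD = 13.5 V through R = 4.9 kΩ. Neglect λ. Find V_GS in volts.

With gate tied to drain, V_GS = V_DS ≥ V_GS − V_TN, so the device is in saturation.
k_n = μ_nC_ox · (W/L) = 1.101 mA/V².
KCL at the drain: ½ k_n (V_GS − V_TN)² = (V_DD − V_GS)/R.
Let x = V_GS − 0.6. Then 2.7 x² + x − 12.9 = 0, giving x = 2.01 V (positive root), so V_GS = 2.61 V.
I_D = (V_DD − V_GS)/R = (13.5 − 2.61) / 4.9 = 2.22 mA.

V_GS = 2.61 V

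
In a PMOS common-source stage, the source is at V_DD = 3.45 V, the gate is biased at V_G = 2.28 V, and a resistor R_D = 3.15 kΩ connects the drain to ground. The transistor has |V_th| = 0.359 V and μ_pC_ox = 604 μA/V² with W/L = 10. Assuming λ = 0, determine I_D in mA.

I_D = 1.02 mA

V_SG = V_DD − V_G = 3.45 − 2.28 = 1.17 V, so V_ov = 1.17 − 0.359 = 0.811 V.
k_p = μ_pC_ox · (W/L) = 6.04 mA/V².
Assume saturation: I_D = ½ k_p V_ov² = 0.5 × 6.04 × 0.811² = 1.99 mA, giving V_SD = V_DD − I_D R_D = 3.45 − 1.99 × 3.15 = -2.81 V.
But -2.81 V < V_ov = 0.811 V, so the device is actually in triode.
In triode I_D = k_p[V_ov V_SD − ½ V_SD²] and I_D = (V_DD − V_SD)/R_D. Equating: 9.51 V_SD² − 16.43 V_SD + 3.45 = 0, giving V_SD = 0.245 V (the root below V_ov).
I_D = (3.45 − 0.245) / 3.15 = 1.02 mA.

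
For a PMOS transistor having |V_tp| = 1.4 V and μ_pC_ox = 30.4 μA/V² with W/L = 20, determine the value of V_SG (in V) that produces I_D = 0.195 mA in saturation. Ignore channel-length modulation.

k_p = μ_pC_ox · (W/L) = 0.608 mA/V².
In saturation I_D = ½ k_p (V_SG − |V_tp|)², so V_SG − |V_tp| = √(2 I_D / k_p) = √(2 × 0.195 / 0.608) = 0.801 V.
V_SG = 1.4 + 0.801 = 2.2 V.

V_SG = 2.20 V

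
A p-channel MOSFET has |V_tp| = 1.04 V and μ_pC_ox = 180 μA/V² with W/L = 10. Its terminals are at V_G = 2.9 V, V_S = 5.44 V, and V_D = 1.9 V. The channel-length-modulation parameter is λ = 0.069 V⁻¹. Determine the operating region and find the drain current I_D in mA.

Saturation; I_D = 2.52 mA

V_SG = V_S − V_G = 5.44 − 2.9 = 2.54 V; V_SD = V_S − V_D = 5.44 − 1.9 = 3.54 V.
k_p = μ_pC_ox · (W/L) = 1.8 mA/V².
V_ov = V_SG − |V_tp| = 2.54 − 1.04 = 1.5 V.
Since V_SD = 3.54 V ≥ V_ov = 1.5 V, the device is in saturation.
I_D = ½ k_p V_ov² (1 + λ V_SD) = 0.5 × 1.8 × 1.5² × (1 + 0.069 × 3.54) = 2.52 mA.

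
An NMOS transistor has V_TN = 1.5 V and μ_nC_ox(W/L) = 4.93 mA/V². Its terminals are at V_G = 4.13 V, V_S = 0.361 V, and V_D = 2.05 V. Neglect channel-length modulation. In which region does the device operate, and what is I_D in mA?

Triode; I_D = 11.9 mA

V_GS = V_G − V_S = 4.13 − 0.361 = 3.77 V; V_DS = V_D − V_S = 2.05 − 0.361 = 1.69 V.
V_ov = V_GS − V_TN = 3.77 − 1.5 = 2.27 V.
Since V_DS = 1.69 V < V_ov = 2.27 V, the device is in the triode region.
I_D = k_n [V_ov · V_DS − ½ V_DS²] = 4.93 × [2.27 × 1.69 − 0.5 × 1.69²] = 11.9 mA.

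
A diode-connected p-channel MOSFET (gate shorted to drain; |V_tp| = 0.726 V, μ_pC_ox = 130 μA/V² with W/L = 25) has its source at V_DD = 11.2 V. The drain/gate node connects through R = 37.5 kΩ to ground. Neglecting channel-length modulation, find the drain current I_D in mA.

I_D = 0.268 mA

With gate tied to drain, V_SG = V_SD ≥ V_SG − |V_tp|, so the device is in saturation.
k_p = μ_pC_ox · (W/L) = 3.25 mA/V².
KCL at the drain: ½ k_p (V_SG − |V_tp|)² = (V_DD − V_SG)/R.
Let x = V_SG − 0.726. Then 60.9 x² + x − 10.47 = 0, giving x = 0.406 V (positive root), so V_SG = 1.13 V.
I_D = (V_DD − V_SG)/R = (11.2 − 1.13) / 37.5 = 0.268 mA.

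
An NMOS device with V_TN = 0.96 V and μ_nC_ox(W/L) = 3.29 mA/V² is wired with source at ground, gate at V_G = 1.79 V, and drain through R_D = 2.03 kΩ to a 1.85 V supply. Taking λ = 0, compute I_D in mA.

V_GS = V_G = 1.79 V, so V_ov = 1.79 − 0.96 = 0.83 V.
Assume saturation: I_D = ½ k_n V_ov² = 0.5 × 3.29 × 0.83² = 1.13 mA, giving V_DS = V_DD − I_D R_D = 1.85 − 1.13 × 2.03 = -0.45 V.
But -0.45 V < V_ov = 0.83 V, so the device is actually in triode.
In triode I_D = k_n[V_ov V_DS − ½ V_DS²] and I_D = (V_DD − V_DS)/R_D. Equating: 3.34 V_DS² − 6.543 V_DS + 1.85 = 0, giving V_DS = 0.343 V (the root below V_ov).
I_D = (1.85 − 0.343) / 2.03 = 0.743 mA.

I_D = 0.743 mA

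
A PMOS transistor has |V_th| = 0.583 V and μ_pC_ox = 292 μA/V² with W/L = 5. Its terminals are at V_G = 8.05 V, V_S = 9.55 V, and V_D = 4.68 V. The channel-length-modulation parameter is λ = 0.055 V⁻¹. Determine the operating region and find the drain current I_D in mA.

V_SG = V_S − V_G = 9.55 − 8.05 = 1.5 V; V_SD = V_S − V_D = 9.55 − 4.68 = 4.87 V.
k_p = μ_pC_ox · (W/L) = 1.46 mA/V².
V_ov = V_SG − |V_th| = 1.5 − 0.583 = 0.917 V.
Since V_SD = 4.87 V ≥ V_ov = 0.917 V, the device is in saturation.
I_D = ½ k_p V_ov² (1 + λ V_SD) = 0.5 × 1.46 × 0.917² × (1 + 0.055 × 4.87) = 0.778 mA.

Saturation; I_D = 0.778 mA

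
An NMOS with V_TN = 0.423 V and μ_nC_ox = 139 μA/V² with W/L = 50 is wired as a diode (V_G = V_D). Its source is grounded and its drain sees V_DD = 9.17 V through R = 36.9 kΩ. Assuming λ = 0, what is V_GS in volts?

With gate tied to drain, V_GS = V_DS ≥ V_GS − V_TN, so the device is in saturation.
k_n = μ_nC_ox · (W/L) = 6.95 mA/V².
KCL at the drain: ½ k_n (V_GS − V_TN)² = (V_DD − V_GS)/R.
Let x = V_GS − 0.423. Then 128 x² + x − 8.747 = 0, giving x = 0.257 V (positive root), so V_GS = 0.68 V.
I_D = (V_DD − V_GS)/R = (9.17 − 0.68) / 36.9 = 0.23 mA.

V_GS = 0.680 V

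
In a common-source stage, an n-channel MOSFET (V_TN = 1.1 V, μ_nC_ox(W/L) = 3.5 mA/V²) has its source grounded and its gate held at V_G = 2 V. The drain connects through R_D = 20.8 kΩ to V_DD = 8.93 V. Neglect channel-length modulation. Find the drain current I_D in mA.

I_D = 0.422 mA

V_GS = V_G = 2 V, so V_ov = 2 − 1.1 = 0.9 V.
Assume saturation: I_D = ½ k_n V_ov² = 0.5 × 3.5 × 0.9² = 1.42 mA, giving V_DS = V_DD − I_D R_D = 8.93 − 1.42 × 20.8 = -20.6 V.
But -20.6 V < V_ov = 0.9 V, so the device is actually in triode.
In triode I_D = k_n[V_ov V_DS − ½ V_DS²] and I_D = (V_DD − V_DS)/R_D. Equating: 36.4 V_DS² − 66.52 V_DS + 8.93 = 0, giving V_DS = 0.146 V (the root below V_ov).
I_D = (8.93 − 0.146) / 20.8 = 0.422 mA.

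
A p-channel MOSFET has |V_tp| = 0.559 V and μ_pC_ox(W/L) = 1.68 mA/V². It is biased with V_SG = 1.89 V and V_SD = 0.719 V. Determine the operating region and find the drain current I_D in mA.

Triode; I_D = 1.17 mA

V_ov = V_SG − |V_tp| = 1.89 − 0.559 = 1.33 V.
Since V_SD = 0.719 V < V_ov = 1.33 V, the device is in the triode region.
I_D = k_p [V_ov · V_SD − ½ V_SD²] = 1.68 × [1.33 × 0.719 − 0.5 × 0.719²] = 1.17 mA.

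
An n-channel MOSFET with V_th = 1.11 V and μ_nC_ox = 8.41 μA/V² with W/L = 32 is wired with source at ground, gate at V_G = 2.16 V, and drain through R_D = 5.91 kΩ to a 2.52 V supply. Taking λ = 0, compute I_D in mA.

V_GS = V_G = 2.16 V, so V_ov = 2.16 − 1.11 = 1.05 V.
k_n = μ_nC_ox · (W/L) = 0.2691 mA/V².
Assume saturation: I_D = ½ k_n V_ov² = 0.5 × 0.2691 × 1.05² = 0.148 mA, giving V_DS = V_DD − I_D R_D = 2.52 − 0.148 × 5.91 = 1.64 V.
V_DS = 1.64 V ≥ V_ov = 1.05 V, confirming saturation.

I_D = 0.148 mA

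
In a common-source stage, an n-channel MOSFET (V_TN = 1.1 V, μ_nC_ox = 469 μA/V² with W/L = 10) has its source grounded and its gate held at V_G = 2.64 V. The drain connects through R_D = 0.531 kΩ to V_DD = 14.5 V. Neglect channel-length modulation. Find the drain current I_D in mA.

I_D = 5.56 mA

V_GS = V_G = 2.64 V, so V_ov = 2.64 − 1.1 = 1.54 V.
k_n = μ_nC_ox · (W/L) = 4.69 mA/V².
Assume saturation: I_D = ½ k_n V_ov² = 0.5 × 4.69 × 1.54² = 5.56 mA, giving V_DS = V_DD − I_D R_D = 14.5 − 5.56 × 0.531 = 11.5 V.
V_DS = 11.5 V ≥ V_ov = 1.54 V, confirming saturation.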